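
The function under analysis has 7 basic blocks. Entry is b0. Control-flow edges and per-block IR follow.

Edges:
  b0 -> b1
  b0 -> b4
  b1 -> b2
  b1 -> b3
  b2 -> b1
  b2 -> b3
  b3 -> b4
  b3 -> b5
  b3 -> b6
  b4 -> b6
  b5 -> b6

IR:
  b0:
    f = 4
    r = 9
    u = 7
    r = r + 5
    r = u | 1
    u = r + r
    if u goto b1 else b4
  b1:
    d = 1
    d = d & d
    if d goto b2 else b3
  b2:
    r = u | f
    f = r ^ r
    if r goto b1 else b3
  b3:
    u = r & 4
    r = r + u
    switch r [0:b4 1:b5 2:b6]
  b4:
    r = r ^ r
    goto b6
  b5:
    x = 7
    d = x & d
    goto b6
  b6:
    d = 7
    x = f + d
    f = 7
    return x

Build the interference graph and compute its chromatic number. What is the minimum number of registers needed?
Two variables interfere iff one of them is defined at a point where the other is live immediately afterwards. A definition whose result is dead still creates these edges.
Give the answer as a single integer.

Answer: 4

Derivation:
Block summaries:
  b0: {f,r,u} / ∅
  b1: {d} / ∅
  b2: {f,r} / {f,u}
  b3: {r,u} / {r}
  b4: {r} / {r}
  b5: {d,x} / {d}
  b6: {d,f,x} / {f}

Live sets:
  b0 li=∅ lo={f,r,u}
  b1 li={f,r,u} lo={d,f,r,u}
  b2 li={d,f,u} lo={d,f,r,u}
  b3 li={d,f,r} lo={d,f,r}
  b4 li={f,r} lo={f}
  b5 li={d,f} lo={f}
  b6 li={f} lo=∅

Interference:
  d↔{f,r,u,x}
  f↔{d,r,u,x}
  r↔{d,f,u}
  u↔{d,f,r}
  x↔{d,f}

Chromatic number:
  clique {d,f,r,u} ⇒ need ≥ 4
  4-colouring: R0={d}  R1={f}  R2={r,x}  R3={u}
  χ = 4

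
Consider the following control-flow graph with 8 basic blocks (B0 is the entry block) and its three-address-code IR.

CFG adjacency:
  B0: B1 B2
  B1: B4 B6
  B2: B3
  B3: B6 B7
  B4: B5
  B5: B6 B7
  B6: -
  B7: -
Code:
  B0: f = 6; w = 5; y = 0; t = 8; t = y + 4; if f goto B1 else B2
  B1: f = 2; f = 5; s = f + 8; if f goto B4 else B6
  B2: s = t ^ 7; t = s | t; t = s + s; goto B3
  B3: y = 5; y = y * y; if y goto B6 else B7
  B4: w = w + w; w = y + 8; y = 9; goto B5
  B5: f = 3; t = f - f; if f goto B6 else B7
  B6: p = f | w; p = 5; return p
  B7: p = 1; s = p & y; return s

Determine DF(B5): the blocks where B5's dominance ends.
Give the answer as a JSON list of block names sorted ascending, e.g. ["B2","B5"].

Answer: ["B6", "B7"]

Derivation:
idom tree: B1←B0 B2←B0 B3←B2 B4←B1 B5←B4 B6←B0 B7←B0
Dom at joins:
  B6: preds {B1,B3,B5}: {B0,B1} ∩ {B0,B2,B3} ∩ {B0,B1,B4,B5} = {B0}; idom=B0
  B7: preds {B3,B5}: {B0,B2,B3} ∩ {B0,B1,B4,B5} = {B0}; idom=B0

DF derivation:
  B6←B1: walk B1 to B0
  B6←B3: walk B3→B2 to B0
  B6←B5: walk B5→B4→B1 to B0
  B7←B3: walk B3→B2 to B0
  B7←B5: walk B5→B4→B1 to B0
  B0: DF=∅
  B1: DF={B6,B7}
  B2: DF={B6,B7}
  B3: DF={B6,B7}
  B4: DF={B6,B7}
  B5: DF={B6,B7}
  B6: DF=∅
  B7: DF=∅

DF(B5) = ["B6", "B7"]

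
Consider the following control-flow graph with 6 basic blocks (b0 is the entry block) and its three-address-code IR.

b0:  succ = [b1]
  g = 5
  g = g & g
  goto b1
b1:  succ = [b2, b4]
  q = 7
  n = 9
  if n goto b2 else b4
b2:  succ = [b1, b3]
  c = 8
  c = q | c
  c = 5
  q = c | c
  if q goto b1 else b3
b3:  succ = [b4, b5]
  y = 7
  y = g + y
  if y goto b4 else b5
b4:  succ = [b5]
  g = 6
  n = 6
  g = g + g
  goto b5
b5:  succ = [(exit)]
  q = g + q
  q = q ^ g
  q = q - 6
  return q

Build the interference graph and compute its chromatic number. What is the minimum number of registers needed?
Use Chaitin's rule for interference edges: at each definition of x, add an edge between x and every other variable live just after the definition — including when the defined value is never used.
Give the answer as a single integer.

Per-block:
  b0: def={g} ue=∅
  b1: def={n,q} ue=∅
  b2: def={c,q} ue={q}
  b3: def={y} ue={g}
  b4: def={g,n} ue=∅
  b5: def={q} ue={g,q}

Live sets:
  b0 li=∅ lo={g}
  b1 li={g} lo={g,q}
  b2 li={g,q} lo={g,q}
  b3 li={g,q} lo={g,q}
  b4 li={q} lo={g,q}
  b5 li={g,q} lo=∅

Interference:
  c↔{g,q}
  g↔{c,n,q,y}
  n↔{g,q}
  q↔{c,g,n,y}
  y↔{g,q}

Colouring:
  {c,g,q} pairwise interfere (3-clique) ⇒ χ ≥ 3
  3-colouring: R0={g}  R1={q}  R2={c,n,y}
  χ = 3

Answer: 3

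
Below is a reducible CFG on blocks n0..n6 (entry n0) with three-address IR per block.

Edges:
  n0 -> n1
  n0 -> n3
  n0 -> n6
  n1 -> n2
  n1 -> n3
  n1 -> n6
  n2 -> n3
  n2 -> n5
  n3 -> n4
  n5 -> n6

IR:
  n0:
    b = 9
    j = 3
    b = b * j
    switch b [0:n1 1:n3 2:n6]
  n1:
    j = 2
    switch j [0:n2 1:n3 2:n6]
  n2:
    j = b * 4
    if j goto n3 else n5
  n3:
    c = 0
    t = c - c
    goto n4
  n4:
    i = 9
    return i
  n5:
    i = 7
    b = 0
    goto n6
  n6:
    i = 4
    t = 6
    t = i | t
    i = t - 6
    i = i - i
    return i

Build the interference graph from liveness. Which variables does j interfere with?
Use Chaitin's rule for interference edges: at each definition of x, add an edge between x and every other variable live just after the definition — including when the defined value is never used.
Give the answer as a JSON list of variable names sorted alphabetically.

Block summaries:
  n0: def={b,j} ue=∅
  n1: def={j} ue=∅
  n2: def={j} ue={b}
  n3: def={c,t} ue=∅
  n4: def={i} ue=∅
  n5: def={b,i} ue=∅
  n6: def={i,t} ue=∅

Live sets:
  live n0: ∅→{b}
  live n1: {b}→{b}
  live n2: {b}→∅
  live n3: ∅→∅
  live n4: ∅→∅
  live n5: ∅→∅
  live n6: ∅→∅

Conflict graph:
  b — {j}
  c — ∅
  i — {t}
  j — {b}
  t — {i}

N(j) = ["b"]

Answer: ["b"]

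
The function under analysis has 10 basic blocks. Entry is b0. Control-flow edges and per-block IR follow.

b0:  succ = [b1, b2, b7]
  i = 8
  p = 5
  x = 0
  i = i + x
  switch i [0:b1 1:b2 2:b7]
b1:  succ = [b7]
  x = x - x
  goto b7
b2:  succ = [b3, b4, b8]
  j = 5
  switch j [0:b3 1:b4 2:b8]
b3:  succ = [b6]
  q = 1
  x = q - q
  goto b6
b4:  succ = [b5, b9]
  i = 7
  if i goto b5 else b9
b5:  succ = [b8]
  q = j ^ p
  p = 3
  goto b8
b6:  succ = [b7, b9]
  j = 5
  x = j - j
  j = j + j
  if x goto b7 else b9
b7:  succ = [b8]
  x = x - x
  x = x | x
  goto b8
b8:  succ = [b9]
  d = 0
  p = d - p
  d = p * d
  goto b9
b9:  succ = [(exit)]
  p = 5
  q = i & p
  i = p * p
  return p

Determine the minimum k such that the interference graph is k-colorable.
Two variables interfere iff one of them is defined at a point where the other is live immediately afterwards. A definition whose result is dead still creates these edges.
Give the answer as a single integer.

Answer: 4

Working:
def/use:
  b0: {i,p,x} / ∅
  b1: {x} / {x}
  b2: {j} / ∅
  b3: {q,x} / ∅
  b4: {i} / ∅
  b5: {p,q} / {j,p}
  b6: {j,x} / ∅
  b7: {x} / {x}
  b8: {d,p} / {p}
  b9: {i,p,q} / {i}

Live sets:
  live b0: ∅→{i,p,x}
  live b1: {i,p,x}→{i,p,x}
  live b2: {i,p}→{i,j,p}
  live b3: {i,p}→{i,p}
  live b4: {j,p}→{i,j,p}
  live b5: {i,j,p}→{i,p}
  live b6: {i,p}→{i,p,x}
  live b7: {i,p,x}→{i,p}
  live b8: {i,p}→{i}
  live b9: {i}→∅

Conflict graph:
  d: {i,p}
  i: {d,j,p,q,x}
  j: {i,p,x}
  p: {d,i,j,q,x}
  q: {i,p}
  x: {i,j,p}

Chromatic number:
  lower bound: {i,j,p,x} mutually conflict ⇒ χ ≥ 4
  assign d→c2 i→c0 j→c2 p→c1 q→c2 x→c3 — no edge inside a register ⇒ χ ≤ 4
  χ = 4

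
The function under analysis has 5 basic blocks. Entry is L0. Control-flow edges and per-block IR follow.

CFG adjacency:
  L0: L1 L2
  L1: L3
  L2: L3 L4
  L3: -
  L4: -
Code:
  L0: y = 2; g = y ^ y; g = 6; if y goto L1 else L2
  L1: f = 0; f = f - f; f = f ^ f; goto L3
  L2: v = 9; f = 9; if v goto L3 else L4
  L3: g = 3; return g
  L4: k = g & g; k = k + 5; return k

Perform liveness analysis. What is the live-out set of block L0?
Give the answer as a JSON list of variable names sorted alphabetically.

Block summaries:
  L0: def={g,y} ue=∅
  L1: def={f} ue=∅
  L2: def={f,v} ue=∅
  L3: def={g} ue=∅
  L4: def={k} ue={g}

Live sets:
  L0 li=∅ lo={g}
  L1 li=∅ lo=∅
  L2 li={g} lo={g}
  L3 li=∅ lo=∅
  L4 li={g} lo=∅

live-out(L0) = ["g"]

Answer: ["g"]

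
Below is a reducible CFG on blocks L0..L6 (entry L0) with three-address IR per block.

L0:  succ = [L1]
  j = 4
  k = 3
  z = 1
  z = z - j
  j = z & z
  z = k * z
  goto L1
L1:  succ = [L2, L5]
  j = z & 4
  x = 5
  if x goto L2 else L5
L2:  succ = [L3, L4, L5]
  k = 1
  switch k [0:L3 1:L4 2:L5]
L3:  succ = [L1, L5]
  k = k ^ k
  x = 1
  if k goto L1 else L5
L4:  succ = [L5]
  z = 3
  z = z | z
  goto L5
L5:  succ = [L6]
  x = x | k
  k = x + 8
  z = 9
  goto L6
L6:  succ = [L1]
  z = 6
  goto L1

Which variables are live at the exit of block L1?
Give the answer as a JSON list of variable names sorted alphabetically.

Per-block:
  L0 def {j,k,z} use ∅
  L1 def {j,x} use {z}
  L2 def {k} use ∅
  L3 def {k,x} use {k}
  L4 def {z} use ∅
  L5 def {k,x,z} use {k,x}
  L6 def {z} use ∅

Backward fixpoint:
  live L0: ∅→{k,z}
  live L1: {k,z}→{k,x,z}
  live L2: {x,z}→{k,x,z}
  live L3: {k,z}→{k,x,z}
  live L4: {k,x}→{k,x}
  live L5: {k,x}→{k}
  live L6: {k}→{k,z}

live-out(L1) = ["k", "x", "z"]

Answer: ["k", "x", "z"]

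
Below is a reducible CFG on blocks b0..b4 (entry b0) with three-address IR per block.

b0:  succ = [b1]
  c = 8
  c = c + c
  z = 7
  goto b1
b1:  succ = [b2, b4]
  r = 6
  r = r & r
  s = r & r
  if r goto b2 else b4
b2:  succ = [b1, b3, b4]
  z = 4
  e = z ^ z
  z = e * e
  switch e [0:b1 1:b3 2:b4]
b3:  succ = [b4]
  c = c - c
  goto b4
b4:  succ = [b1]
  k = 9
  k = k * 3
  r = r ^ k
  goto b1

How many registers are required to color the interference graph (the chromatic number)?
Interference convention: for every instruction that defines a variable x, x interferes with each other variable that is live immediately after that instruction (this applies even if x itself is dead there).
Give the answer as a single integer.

Block summaries:
  b0: def={c,z} ue=∅
  b1: def={r,s} ue=∅
  b2: def={e,z} ue=∅
  b3: def={c} ue={c}
  b4: def={k,r} ue={r}

Backward fixpoint:
  b0 li=∅ lo={c}
  b1 li={c} lo={c,r}
  b2 li={c,r} lo={c,r}
  b3 li={c,r} lo={c,r}
  b4 li={c,r} lo={c}

Interfere edges:
  c: {e,k,r,s,z}
  e: {c,r,z}
  k: {c,r}
  r: {c,e,k,s,z}
  s: {c,r}
  z: {c,e,r}

Registers:
  {c,e,r,z} pairwise interfere (4-clique) ⇒ χ ≥ 4
  4-colouring: r0={c}  r1={r}  r2={e,k,s}  r3={z}
  χ = 4

Answer: 4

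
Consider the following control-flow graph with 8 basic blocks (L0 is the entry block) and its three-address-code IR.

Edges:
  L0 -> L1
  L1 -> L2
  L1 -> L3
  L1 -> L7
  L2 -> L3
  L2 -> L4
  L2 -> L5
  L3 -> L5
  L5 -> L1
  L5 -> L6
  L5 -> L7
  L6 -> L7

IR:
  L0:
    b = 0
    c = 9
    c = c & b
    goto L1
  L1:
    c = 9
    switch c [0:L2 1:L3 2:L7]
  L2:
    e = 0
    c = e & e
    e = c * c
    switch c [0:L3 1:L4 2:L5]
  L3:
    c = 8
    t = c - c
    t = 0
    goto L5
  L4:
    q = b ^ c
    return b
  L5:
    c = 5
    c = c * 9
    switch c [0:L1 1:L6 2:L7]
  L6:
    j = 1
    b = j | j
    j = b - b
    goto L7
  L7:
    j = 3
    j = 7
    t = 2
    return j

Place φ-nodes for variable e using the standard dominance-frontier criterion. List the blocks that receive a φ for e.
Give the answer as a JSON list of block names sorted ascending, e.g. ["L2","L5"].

idom tree: L1←L0 L2←L1 L3←L1 L4←L2 L5←L1 L6←L5 L7←L1
Dom at joins:
  L1: preds {L0,L5}: {L0} ∩ {L0,L1,L5} = {L0}; idom=L0
  L3: preds {L1,L2}: {L0,L1} ∩ {L0,L1,L2} = {L0,L1}; idom=L1
  L5: preds {L2,L3}: {L0,L1,L2} ∩ {L0,L1,L3} = {L0,L1}; idom=L1
  L7: preds {L1,L5,L6}: {L0,L1} ∩ {L0,L1,L5} ∩ {L0,L1,L5,L6} = {L0,L1}; idom=L1

DF derivation:
  join L1 pred L0: · stop@L0
  join L1 pred L5: L5→L1 stop@L0
  join L3 pred L1: · stop@L1
  join L3 pred L2: L2 stop@L1
  join L5 pred L2: L2 stop@L1
  join L5 pred L3: L3 stop@L1
  join L7 pred L1: · stop@L1
  join L7 pred L5: L5 stop@L1
  join L7 pred L6: L6→L5 stop@L1
  L0 → ∅
  L1 → {L1}
  L2 → {L3,L5}
  L3 → {L5}
  L4 → ∅
  L5 → {L1,L7}
  L6 → {L7}
  L7 → ∅

φ for e: defs {L2}
  DF⁺ = {L1,L3,L5,L7}

Answer: ["L1", "L3", "L5", "L7"]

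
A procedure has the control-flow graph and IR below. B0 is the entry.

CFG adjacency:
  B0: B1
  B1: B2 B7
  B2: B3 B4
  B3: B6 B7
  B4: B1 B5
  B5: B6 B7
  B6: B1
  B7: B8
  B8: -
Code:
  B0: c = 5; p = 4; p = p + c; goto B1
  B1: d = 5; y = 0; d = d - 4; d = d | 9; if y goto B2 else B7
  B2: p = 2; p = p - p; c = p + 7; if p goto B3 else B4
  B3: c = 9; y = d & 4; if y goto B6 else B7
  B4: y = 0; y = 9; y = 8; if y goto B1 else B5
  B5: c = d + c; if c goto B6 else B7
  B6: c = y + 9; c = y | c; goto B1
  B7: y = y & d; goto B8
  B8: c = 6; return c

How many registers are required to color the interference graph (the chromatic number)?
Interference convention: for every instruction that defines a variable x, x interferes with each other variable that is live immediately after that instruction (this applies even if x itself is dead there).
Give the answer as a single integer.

Answer: 3

Working:
Block summaries:
  B0 def {c,p} use ∅
  B1 def {d,y} use ∅
  B2 def {c,p} use ∅
  B3 def {c,y} use {d}
  B4 def {y} use ∅
  B5 def {c} use {c,d}
  B6 def {c} use {y}
  B7 def {y} use {d,y}
  B8 def {c} use ∅

Backward fixpoint:
  live B0: ∅→∅
  live B1: ∅→{d,y}
  live B2: {d}→{c,d}
  live B3: {d}→{d,y}
  live B4: {c,d}→{c,d,y}
  live B5: {c,d,y}→{d,y}
  live B6: {y}→∅
  live B7: {d,y}→∅
  live B8: ∅→∅

Conflict graph:
  c: {d,p,y}
  d: {c,p,y}
  p: {c,d}
  y: {c,d}

Chromatic number:
  {c,d,p} pairwise interfere (3-clique) ⇒ χ ≥ 3
  assign c→r0 d→r1 p→r2 y→r2 — no edge inside a register ⇒ χ ≤ 3
  χ = 3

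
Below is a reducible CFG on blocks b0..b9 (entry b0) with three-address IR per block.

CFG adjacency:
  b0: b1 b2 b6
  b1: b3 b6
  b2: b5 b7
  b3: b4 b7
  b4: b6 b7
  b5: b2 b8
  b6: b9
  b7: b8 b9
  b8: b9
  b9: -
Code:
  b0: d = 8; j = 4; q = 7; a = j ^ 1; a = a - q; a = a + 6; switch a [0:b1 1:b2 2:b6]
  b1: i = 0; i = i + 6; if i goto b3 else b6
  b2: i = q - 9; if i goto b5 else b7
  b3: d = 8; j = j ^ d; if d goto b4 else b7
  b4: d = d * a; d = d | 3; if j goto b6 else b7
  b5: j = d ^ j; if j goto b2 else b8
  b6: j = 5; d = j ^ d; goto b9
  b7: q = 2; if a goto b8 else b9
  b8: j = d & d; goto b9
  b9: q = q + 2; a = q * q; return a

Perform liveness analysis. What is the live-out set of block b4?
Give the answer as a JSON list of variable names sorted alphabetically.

Answer: ["a", "d", "q"]

Derivation:
Block summaries:
  b0: {a,d,j,q} / ∅
  b1: {i} / ∅
  b2: {i} / {q}
  b3: {d,j} / {j}
  b4: {d} / {a,d,j}
  b5: {j} / {d,j}
  b6: {d,j} / {d}
  b7: {q} / {a}
  b8: {j} / {d}
  b9: {a,q} / {q}

Liveness:
  live b0: ∅→{a,d,j,q}
  live b1: {a,d,j,q}→{a,d,j,q}
  live b2: {a,d,j,q}→{a,d,j,q}
  live b3: {a,j,q}→{a,d,j,q}
  live b4: {a,d,j,q}→{a,d,q}
  live b5: {a,d,j,q}→{a,d,j,q}
  live b6: {d,q}→{q}
  live b7: {a,d}→{d,q}
  live b8: {d,q}→{q}
  live b9: {q}→∅

live-out(b4) = ["a", "d", "q"]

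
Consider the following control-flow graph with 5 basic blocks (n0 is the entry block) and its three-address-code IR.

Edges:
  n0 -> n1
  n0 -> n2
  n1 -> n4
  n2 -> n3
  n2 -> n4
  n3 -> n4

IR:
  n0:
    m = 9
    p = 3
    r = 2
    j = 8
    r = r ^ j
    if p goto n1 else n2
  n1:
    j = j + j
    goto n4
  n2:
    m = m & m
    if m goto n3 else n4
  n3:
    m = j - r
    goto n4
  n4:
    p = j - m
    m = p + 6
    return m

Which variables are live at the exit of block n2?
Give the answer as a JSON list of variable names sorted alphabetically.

Answer: ["j", "m", "r"]

Analysis:
def/use:
  n0: def={j,m,p,r} ue=∅
  n1: def={j} ue={j}
  n2: def={m} ue={m}
  n3: def={m} ue={j,r}
  n4: def={m,p} ue={j,m}

Backward fixpoint:
  live n0: ∅→{j,m,r}
  live n1: {j,m}→{j,m}
  live n2: {j,m,r}→{j,m,r}
  live n3: {j,r}→{j,m}
  live n4: {j,m}→∅

live-out(n2) = ["j", "m", "r"]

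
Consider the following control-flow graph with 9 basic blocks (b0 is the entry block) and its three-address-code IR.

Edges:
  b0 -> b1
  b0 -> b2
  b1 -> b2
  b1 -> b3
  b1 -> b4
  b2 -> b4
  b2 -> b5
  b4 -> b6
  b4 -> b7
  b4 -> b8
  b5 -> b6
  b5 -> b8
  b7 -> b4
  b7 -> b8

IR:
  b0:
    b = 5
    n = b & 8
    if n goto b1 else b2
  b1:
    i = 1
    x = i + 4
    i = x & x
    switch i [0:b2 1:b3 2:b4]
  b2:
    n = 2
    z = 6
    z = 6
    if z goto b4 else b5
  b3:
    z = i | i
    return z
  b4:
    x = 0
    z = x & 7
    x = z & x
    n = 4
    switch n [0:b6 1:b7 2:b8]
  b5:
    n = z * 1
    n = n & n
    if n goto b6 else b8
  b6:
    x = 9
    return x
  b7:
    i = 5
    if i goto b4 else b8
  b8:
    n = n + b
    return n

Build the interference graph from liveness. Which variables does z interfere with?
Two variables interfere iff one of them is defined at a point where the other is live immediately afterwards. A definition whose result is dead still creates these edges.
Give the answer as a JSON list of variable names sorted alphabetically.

Answer: ["b", "x"]

Derivation:
def/use:
  b0: {b,n} / ∅
  b1: {i,x} / ∅
  b2: {n,z} / ∅
  b3: {z} / {i}
  b4: {n,x,z} / ∅
  b5: {n} / {z}
  b6: {x} / ∅
  b7: {i} / ∅
  b8: {n} / {b,n}

Liveness:
  live b0: ∅→{b}
  live b1: {b}→{b,i}
  live b2: {b}→{b,z}
  live b3: {i}→∅
  live b4: {b}→{b,n}
  live b5: {b,z}→{b,n}
  live b6: ∅→∅
  live b7: {b,n}→{b,n}
  live b8: {b,n}→∅

Interfere edges:
  b↔{i,n,x,z}
  i↔{b,n}
  n↔{b,i}
  x↔{b,z}
  z↔{b,x}

N(z) = ["b", "x"]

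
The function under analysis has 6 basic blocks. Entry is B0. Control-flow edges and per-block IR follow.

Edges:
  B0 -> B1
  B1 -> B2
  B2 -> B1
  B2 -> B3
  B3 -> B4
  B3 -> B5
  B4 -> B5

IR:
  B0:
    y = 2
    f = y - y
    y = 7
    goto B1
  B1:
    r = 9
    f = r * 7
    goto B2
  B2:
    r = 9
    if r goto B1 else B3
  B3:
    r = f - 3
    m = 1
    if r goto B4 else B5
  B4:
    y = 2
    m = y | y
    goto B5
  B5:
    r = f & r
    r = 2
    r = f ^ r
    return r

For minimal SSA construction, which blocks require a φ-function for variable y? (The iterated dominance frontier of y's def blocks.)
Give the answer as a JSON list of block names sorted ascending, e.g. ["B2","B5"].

Answer: ["B5"]

Working:
idom tree: B1←B0 B2←B1 B3←B2 B4←B3 B5←B3
Join-block Dom:
  B1: preds {B0,B2}: {B0} ∩ {B0,B1,B2} = {B0}; idom=B0
  B5: preds {B3,B4}: {B0,B1,B2,B3} ∩ {B0,B1,B2,B3,B4} = {B0,B1,B2,B3}; idom=B3

DF derivation:
  B1←B0: walk · to B0
  B1←B2: walk B2→B1 to B0
  B5←B3: walk · to B3
  B5←B4: walk B4 to B3
  B0: DF=∅
  B1: DF={B1}
  B2: DF={B1}
  B3: DF=∅
  B4: DF={B5}
  B5: DF=∅

φ for y: defs {B0,B4}
  DF⁺ = {B5}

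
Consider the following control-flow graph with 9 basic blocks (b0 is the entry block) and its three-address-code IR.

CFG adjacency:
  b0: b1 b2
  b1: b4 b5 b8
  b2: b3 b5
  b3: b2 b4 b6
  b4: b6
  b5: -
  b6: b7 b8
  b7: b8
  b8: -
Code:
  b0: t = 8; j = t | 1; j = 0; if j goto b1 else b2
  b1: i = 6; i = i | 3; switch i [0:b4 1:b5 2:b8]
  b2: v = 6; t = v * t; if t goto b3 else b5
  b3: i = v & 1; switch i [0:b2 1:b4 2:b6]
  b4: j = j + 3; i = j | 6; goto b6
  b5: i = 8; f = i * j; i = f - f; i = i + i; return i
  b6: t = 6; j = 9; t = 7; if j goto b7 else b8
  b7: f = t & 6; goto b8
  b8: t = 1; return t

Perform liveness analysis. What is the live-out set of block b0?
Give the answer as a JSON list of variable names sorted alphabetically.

def/use:
  b0: {j,t} / ∅
  b1: {i} / ∅
  b2: {t,v} / {t}
  b3: {i} / {v}
  b4: {i,j} / {j}
  b5: {f,i} / {j}
  b6: {j,t} / ∅
  b7: {f} / {t}
  b8: {t} / ∅

Live sets:
  live b0: ∅→{j,t}
  live b1: {j}→{j}
  live b2: {j,t}→{j,t,v}
  live b3: {j,t,v}→{j,t}
  live b4: {j}→∅
  live b5: {j}→∅
  live b6: ∅→{t}
  live b7: {t}→∅
  live b8: ∅→∅

live-out(b0) = ["j", "t"]

Answer: ["j", "t"]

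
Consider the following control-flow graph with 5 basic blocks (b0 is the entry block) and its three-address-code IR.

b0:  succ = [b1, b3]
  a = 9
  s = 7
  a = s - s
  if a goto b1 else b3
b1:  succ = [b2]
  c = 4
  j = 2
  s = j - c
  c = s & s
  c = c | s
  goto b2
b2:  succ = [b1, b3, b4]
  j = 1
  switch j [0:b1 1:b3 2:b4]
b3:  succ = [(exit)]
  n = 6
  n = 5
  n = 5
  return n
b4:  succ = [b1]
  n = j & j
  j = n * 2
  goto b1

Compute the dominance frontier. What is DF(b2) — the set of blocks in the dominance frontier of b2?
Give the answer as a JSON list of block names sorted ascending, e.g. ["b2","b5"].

Answer: ["b1", "b3"]

Derivation:
idom tree: b1←b0 b2←b1 b3←b0 b4←b2
Dom∩ at merges:
  b1: preds {b0,b2,b4}: {b0} ∩ {b0,b1,b2} ∩ {b0,b1,b2,b4} = {b0}; idom=b0
  b3: preds {b0,b2}: {b0} ∩ {b0,b1,b2} = {b0}; idom=b0

DF derivation:
  join b1 pred b0: · stop@b0
  join b1 pred b2: b2→b1 stop@b0
  join b1 pred b4: b4→b2→b1 stop@b0
  join b3 pred b0: · stop@b0
  join b3 pred b2: b2→b1 stop@b0
  b0 → ∅
  b1 → {b1,b3}
  b2 → {b1,b3}
  b3 → ∅
  b4 → {b1}

DF(b2) = ["b1", "b3"]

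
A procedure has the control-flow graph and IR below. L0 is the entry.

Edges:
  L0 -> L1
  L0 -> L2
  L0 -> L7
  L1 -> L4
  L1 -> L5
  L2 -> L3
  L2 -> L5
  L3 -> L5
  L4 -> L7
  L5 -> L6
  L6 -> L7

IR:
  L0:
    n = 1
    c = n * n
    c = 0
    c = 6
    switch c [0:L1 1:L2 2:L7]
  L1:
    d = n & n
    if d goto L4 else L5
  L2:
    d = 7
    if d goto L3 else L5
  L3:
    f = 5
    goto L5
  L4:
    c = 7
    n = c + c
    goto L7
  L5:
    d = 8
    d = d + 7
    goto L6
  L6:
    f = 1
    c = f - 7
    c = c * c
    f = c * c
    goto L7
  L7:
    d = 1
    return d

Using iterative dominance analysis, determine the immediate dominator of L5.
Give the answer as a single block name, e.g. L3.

Answer: L0

Analysis:
idom tree: L1←L0 L2←L0 L3←L2 L4←L1 L5←L0 L6←L5 L7←L0
Join-block Dom:
  L5: preds {L1,L2,L3}: {L0,L1} ∩ {L0,L2} ∩ {L0,L2,L3} = {L0}; idom=L0
  L7: preds {L0,L4,L6}: {L0} ∩ {L0,L1,L4} ∩ {L0,L5,L6} = {L0}; idom=L0

idom(L5) = L0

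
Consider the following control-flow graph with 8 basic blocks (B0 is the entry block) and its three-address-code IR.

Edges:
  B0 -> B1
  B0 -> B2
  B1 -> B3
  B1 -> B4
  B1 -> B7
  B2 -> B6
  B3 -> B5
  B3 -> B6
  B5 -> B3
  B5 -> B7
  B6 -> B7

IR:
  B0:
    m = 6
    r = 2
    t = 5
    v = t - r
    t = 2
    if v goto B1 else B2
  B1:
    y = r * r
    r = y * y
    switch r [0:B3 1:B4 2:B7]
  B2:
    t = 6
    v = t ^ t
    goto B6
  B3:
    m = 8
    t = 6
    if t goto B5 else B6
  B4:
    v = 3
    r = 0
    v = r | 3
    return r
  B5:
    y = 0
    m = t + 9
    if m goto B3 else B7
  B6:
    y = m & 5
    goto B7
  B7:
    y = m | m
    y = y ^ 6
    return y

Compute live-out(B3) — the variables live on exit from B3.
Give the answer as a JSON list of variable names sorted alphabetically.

Per-block:
  B0: def={m,r,t,v} ue=∅
  B1: def={r,y} ue={r}
  B2: def={t,v} ue=∅
  B3: def={m,t} ue=∅
  B4: def={r,v} ue=∅
  B5: def={m,y} ue={t}
  B6: def={y} ue={m}
  B7: def={y} ue={m}

Live sets:
  live B0: ∅→{m,r}
  live B1: {m,r}→{m}
  live B2: {m}→{m}
  live B3: ∅→{m,t}
  live B4: ∅→∅
  live B5: {t}→{m}
  live B6: {m}→{m}
  live B7: {m}→∅

live-out(B3) = ["m", "t"]

Answer: ["m", "t"]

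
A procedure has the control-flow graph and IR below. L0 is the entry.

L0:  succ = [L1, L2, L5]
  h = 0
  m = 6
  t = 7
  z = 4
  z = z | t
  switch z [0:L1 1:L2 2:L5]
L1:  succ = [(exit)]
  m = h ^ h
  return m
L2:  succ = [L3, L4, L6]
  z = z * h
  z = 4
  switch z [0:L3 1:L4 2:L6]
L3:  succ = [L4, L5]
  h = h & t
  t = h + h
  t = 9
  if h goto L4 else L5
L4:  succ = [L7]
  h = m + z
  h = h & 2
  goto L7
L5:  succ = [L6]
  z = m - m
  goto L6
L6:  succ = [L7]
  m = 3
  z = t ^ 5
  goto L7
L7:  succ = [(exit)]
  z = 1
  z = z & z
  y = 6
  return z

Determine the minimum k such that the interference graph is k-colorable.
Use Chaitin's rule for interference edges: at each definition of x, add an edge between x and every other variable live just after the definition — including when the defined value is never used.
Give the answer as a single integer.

Block summaries:
  L0 def {h,m,t,z} use ∅
  L1 def {m} use {h}
  L2 def {z} use {h,z}
  L3 def {h,t} use {h,t}
  L4 def {h} use {m,z}
  L5 def {z} use {m}
  L6 def {m,z} use {t}
  L7 def {y,z} use ∅

Liveness:
  live L0: ∅→{h,m,t,z}
  live L1: {h}→∅
  live L2: {h,m,t,z}→{h,m,t,z}
  live L3: {h,m,t,z}→{m,t,z}
  live L4: {m,z}→∅
  live L5: {m,t}→{t}
  live L6: {t}→∅
  live L7: ∅→∅

Interfere edges:
  h — {m,t,z}
  m — {h,t,z}
  t — {h,m,z}
  y — {z}
  z — {h,m,t,y}

Registers:
  lower bound: {h,m,t,z} mutually conflict ⇒ χ ≥ 4
  assign h→r1 m→r2 t→r3 y→r1 z→r0 — no edge inside a register ⇒ χ ≤ 4
  χ = 4

Answer: 4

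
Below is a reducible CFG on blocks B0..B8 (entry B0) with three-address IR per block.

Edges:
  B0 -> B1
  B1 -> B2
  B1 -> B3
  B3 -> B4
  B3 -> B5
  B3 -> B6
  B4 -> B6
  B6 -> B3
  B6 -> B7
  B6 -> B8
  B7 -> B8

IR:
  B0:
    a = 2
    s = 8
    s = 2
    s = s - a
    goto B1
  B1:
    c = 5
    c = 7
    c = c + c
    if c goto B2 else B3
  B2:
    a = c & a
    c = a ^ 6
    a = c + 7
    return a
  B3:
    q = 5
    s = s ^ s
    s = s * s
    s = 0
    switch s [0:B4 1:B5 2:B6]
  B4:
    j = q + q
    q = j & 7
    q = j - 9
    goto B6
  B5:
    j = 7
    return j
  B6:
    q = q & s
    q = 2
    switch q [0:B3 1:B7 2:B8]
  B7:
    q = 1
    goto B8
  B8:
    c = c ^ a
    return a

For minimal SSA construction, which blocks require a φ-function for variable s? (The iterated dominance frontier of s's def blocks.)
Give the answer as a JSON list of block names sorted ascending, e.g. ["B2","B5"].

idom tree: B1←B0 B2←B1 B3←B1 B4←B3 B5←B3 B6←B3 B7←B6 B8←B6
Join-block Dom:
  B3: preds {B1,B6}: {B0,B1} ∩ {B0,B1,B3,B6} = {B0,B1}; idom=B1
  B6: preds {B3,B4}: {B0,B1,B3} ∩ {B0,B1,B3,B4} = {B0,B1,B3}; idom=B3
  B8: preds {B6,B7}: {B0,B1,B3,B6} ∩ {B0,B1,B3,B6,B7} = {B0,B1,B3,B6}; idom=B6

DF derivation:
  join B3 pred B1: · stop@B1
  join B3 pred B6: B6→B3 stop@B1
  join B6 pred B3: · stop@B3
  join B6 pred B4: B4 stop@B3
  join B8 pred B6: · stop@B6
  join B8 pred B7: B7 stop@B6
  B0: DF=∅
  B1: DF=∅
  B2: DF=∅
  B3: DF={B3}
  B4: DF={B6}
  B5: DF=∅
  B6: DF={B3}
  B7: DF={B8}
  B8: DF=∅

φ for s: defs {B0,B3}
  DF⁺ = {B3}

Answer: ["B3"]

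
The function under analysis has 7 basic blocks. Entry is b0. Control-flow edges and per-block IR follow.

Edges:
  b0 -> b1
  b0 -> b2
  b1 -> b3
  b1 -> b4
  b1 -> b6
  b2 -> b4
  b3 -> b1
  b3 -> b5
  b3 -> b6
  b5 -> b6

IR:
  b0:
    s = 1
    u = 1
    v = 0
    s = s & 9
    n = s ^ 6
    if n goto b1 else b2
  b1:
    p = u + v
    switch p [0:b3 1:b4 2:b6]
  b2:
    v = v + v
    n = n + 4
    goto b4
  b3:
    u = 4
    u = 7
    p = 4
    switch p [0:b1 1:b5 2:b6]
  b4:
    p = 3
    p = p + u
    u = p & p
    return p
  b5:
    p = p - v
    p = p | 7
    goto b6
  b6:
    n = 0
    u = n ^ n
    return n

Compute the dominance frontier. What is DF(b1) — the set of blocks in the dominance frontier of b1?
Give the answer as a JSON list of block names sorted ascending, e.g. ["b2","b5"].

Answer: ["b1", "b4"]

Derivation:
idom tree: b1←b0 b2←b0 b3←b1 b4←b0 b5←b3 b6←b1
Dom at joins:
  b1: preds {b0,b3}: {b0} ∩ {b0,b1,b3} = {b0}; idom=b0
  b4: preds {b1,b2}: {b0,b1} ∩ {b0,b2} = {b0}; idom=b0
  b6: preds {b1,b3,b5}: {b0,b1} ∩ {b0,b1,b3} ∩ {b0,b1,b3,b5} = {b0,b1}; idom=b1

DF walk-up:
  b1←b0: walk · to b0
  b1←b3: walk b3→b1 to b0
  b4←b1: walk b1 to b0
  b4←b2: walk b2 to b0
  b6←b1: walk · to b1
  b6←b3: walk b3 to b1
  b6←b5: walk b5→b3 to b1
  DF(b0)=∅
  DF(b1)={b1,b4}
  DF(b2)={b4}
  DF(b3)={b1,b6}
  DF(b4)=∅
  DF(b5)={b6}
  DF(b6)=∅

DF(b1) = ["b1", "b4"]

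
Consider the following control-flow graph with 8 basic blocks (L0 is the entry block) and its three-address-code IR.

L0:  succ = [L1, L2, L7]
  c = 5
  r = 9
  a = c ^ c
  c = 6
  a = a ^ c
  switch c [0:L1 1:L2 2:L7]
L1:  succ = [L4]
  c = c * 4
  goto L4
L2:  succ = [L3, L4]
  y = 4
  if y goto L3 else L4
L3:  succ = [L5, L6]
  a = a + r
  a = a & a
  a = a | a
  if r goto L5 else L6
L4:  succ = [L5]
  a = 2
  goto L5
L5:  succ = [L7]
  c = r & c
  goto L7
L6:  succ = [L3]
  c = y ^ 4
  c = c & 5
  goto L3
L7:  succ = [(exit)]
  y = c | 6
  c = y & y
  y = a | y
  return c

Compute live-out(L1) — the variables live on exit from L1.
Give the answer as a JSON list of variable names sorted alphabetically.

Per-block:
  L0 def {a,c,r} use ∅
  L1 def {c} use {c}
  L2 def {y} use ∅
  L3 def {a} use {a,r}
  L4 def {a} use ∅
  L5 def {c} use {c,r}
  L6 def {c} use {y}
  L7 def {c,y} use {a,c}

Live sets:
  L0 li=∅ lo={a,c,r}
  L1 li={c,r} lo={c,r}
  L2 li={a,c,r} lo={a,c,r,y}
  L3 li={a,c,r,y} lo={a,c,r,y}
  L4 li={c,r} lo={a,c,r}
  L5 li={a,c,r} lo={a,c}
  L6 li={a,r,y} lo={a,c,r,y}
  L7 li={a,c} lo=∅

live-out(L1) = ["c", "r"]

Answer: ["c", "r"]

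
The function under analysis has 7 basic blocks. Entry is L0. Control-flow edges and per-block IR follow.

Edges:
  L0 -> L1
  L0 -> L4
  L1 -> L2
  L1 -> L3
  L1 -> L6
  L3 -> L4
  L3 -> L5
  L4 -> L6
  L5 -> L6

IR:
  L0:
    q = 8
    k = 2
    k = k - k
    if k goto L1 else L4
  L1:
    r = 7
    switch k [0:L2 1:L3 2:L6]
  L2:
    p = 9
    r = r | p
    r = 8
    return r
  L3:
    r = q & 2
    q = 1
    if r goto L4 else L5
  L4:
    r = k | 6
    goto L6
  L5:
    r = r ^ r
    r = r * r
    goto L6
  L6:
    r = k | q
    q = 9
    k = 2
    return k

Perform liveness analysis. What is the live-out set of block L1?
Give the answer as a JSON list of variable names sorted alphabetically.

Answer: ["k", "q", "r"]

Analysis:
Block summaries:
  L0 def {k,q} use ∅
  L1 def {r} use {k}
  L2 def {p,r} use {r}
  L3 def {q,r} use {q}
  L4 def {r} use {k}
  L5 def {r} use {r}
  L6 def {k,q,r} use {k,q}

Live sets:
  L0: in=∅ out={k,q}
  L1: in={k,q} out={k,q,r}
  L2: in={r} out=∅
  L3: in={k,q} out={k,q,r}
  L4: in={k,q} out={k,q}
  L5: in={k,q,r} out={k,q}
  L6: in={k,q} out=∅

live-out(L1) = ["k", "q", "r"]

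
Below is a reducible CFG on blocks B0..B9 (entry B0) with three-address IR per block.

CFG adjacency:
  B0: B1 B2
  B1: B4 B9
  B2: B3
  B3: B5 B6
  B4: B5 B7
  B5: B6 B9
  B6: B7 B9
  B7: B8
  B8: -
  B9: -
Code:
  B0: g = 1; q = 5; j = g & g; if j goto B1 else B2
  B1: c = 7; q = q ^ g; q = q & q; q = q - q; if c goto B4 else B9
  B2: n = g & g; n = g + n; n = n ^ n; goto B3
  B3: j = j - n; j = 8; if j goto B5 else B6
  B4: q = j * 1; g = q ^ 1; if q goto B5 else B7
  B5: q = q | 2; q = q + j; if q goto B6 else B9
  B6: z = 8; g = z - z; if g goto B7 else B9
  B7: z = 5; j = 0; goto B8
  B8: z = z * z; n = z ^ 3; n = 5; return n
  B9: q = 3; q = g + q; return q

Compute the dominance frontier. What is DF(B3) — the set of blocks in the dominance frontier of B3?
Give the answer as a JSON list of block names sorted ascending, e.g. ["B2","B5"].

Answer: ["B5", "B6"]

Analysis:
idom tree: B1←B0 B2←B0 B3←B2 B4←B1 B5←B0 B6←B0 B7←B0 B8←B7 B9←B0
Join-block Dom:
  B5: preds {B3,B4}: {B0,B2,B3} ∩ {B0,B1,B4} = {B0}; idom=B0
  B6: preds {B3,B5}: {B0,B2,B3} ∩ {B0,B5} = {B0}; idom=B0
  B7: preds {B4,B6}: {B0,B1,B4} ∩ {B0,B6} = {B0}; idom=B0
  B9: preds {B1,B5,B6}: {B0,B1} ∩ {B0,B5} ∩ {B0,B6} = {B0}; idom=B0

Frontier:
  B5←B3: walk B3→B2 to B0
  B5←B4: walk B4→B1 to B0
  B6←B3: walk B3→B2 to B0
  B6←B5: walk B5 to B0
  B7←B4: walk B4→B1 to B0
  B7←B6: walk B6 to B0
  B9←B1: walk B1 to B0
  B9←B5: walk B5 to B0
  B9←B6: walk B6 to B0
  B0: DF=∅
  B1: DF={B5,B7,B9}
  B2: DF={B5,B6}
  B3: DF={B5,B6}
  B4: DF={B5,B7}
  B5: DF={B6,B9}
  B6: DF={B7,B9}
  B7: DF=∅
  B8: DF=∅
  B9: DF=∅

DF(B3) = ["B5", "B6"]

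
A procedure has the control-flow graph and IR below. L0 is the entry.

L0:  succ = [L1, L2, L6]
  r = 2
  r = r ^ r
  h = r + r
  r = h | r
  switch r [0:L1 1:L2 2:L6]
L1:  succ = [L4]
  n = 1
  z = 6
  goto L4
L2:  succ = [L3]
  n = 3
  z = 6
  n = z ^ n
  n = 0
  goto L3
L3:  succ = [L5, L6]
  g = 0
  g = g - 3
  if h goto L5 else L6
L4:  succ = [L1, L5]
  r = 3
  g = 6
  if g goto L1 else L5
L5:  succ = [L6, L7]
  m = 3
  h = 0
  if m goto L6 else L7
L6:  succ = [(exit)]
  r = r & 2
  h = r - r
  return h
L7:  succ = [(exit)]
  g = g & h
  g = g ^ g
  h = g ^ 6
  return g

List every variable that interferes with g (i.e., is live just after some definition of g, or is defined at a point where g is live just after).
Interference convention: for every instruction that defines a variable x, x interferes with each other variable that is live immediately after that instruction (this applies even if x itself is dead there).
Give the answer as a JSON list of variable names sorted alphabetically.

Per-block:
  L0: {h,r} / ∅
  L1: {n,z} / ∅
  L2: {n,z} / ∅
  L3: {g} / {h}
  L4: {g,r} / ∅
  L5: {h,m} / ∅
  L6: {h,r} / {r}
  L7: {g,h} / {g,h}

Live sets:
  live L0: ∅→{h,r}
  live L1: ∅→∅
  live L2: {h,r}→{h,r}
  live L3: {h,r}→{g,r}
  live L4: ∅→{g,r}
  live L5: {g,r}→{g,h,r}
  live L6: {r}→∅
  live L7: {g,h}→∅

Interfere edges:
  g↔{h,m,r}
  h↔{g,m,n,r,z}
  m↔{g,h,r}
  n↔{h,r,z}
  r↔{g,h,m,n,z}
  z↔{h,n,r}

N(g) = ["h", "m", "r"]

Answer: ["h", "m", "r"]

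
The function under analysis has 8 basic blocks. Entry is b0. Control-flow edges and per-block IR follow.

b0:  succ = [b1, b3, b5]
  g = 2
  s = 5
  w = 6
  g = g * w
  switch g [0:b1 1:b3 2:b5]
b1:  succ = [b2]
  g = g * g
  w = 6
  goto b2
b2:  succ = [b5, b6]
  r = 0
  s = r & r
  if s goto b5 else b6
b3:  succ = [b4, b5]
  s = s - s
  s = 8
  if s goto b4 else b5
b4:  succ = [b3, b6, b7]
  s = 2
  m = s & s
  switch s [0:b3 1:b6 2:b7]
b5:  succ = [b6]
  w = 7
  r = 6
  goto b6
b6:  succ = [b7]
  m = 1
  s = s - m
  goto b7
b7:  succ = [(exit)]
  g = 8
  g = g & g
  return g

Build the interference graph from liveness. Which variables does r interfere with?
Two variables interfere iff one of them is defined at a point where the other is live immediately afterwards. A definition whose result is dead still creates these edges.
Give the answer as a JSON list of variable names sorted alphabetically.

Per-block:
  b0: def={g,s,w} ue=∅
  b1: def={g,w} ue={g}
  b2: def={r,s} ue=∅
  b3: def={s} ue={s}
  b4: def={m,s} ue=∅
  b5: def={r,w} ue=∅
  b6: def={m,s} ue={s}
  b7: def={g} ue=∅

Live sets:
  b0: in=∅ out={g,s}
  b1: in={g} out=∅
  b2: in=∅ out={s}
  b3: in={s} out={s}
  b4: in=∅ out={s}
  b5: in={s} out={s}
  b6: in={s} out=∅
  b7: in=∅ out=∅

Conflict graph:
  g↔{s,w}
  m↔{s}
  r↔{s}
  s↔{g,m,r,w}
  w↔{g,s}

N(r) = ["s"]

Answer: ["s"]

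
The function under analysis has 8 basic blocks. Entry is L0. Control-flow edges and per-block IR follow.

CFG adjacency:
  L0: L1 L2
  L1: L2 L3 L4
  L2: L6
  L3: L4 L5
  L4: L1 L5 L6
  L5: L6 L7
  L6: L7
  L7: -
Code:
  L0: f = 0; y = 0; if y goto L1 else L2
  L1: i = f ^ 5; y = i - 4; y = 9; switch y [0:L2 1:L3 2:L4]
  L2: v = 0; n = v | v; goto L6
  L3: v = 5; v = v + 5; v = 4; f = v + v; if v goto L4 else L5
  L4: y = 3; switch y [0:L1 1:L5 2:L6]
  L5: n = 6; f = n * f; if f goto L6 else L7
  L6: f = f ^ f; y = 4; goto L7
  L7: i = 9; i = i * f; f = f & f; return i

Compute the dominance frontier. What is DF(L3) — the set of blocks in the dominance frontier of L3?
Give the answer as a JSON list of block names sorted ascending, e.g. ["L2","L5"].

idom tree: L1←L0 L2←L0 L3←L1 L4←L1 L5←L1 L6←L0 L7←L0
Join-block Dom:
  L1: preds {L0,L4}: {L0} ∩ {L0,L1,L4} = {L0}; idom=L0
  L2: preds {L0,L1}: {L0} ∩ {L0,L1} = {L0}; idom=L0
  L4: preds {L1,L3}: {L0,L1} ∩ {L0,L1,L3} = {L0,L1}; idom=L1
  L5: preds {L3,L4}: {L0,L1,L3} ∩ {L0,L1,L4} = {L0,L1}; idom=L1
  L6: preds {L2,L4,L5}: {L0,L2} ∩ {L0,L1,L4} ∩ {L0,L1,L5} = {L0}; idom=L0
  L7: preds {L5,L6}: {L0,L1,L5} ∩ {L0,L6} = {L0}; idom=L0

DF derivation:
  join L1 pred L0: · stop@L0
  join L1 pred L4: L4→L1 stop@L0
  join L2 pred L0: · stop@L0
  join L2 pred L1: L1 stop@L0
  join L4 pred L1: · stop@L1
  join L4 pred L3: L3 stop@L1
  join L5 pred L3: L3 stop@L1
  join L5 pred L4: L4 stop@L1
  join L6 pred L2: L2 stop@L0
  join L6 pred L4: L4→L1 stop@L0
  join L6 pred L5: L5→L1 stop@L0
  join L7 pred L5: L5→L1 stop@L0
  join L7 pred L6: L6 stop@L0
  DF(L0)=∅
  DF(L1)={L1,L2,L6,L7}
  DF(L2)={L6}
  DF(L3)={L4,L5}
  DF(L4)={L1,L5,L6}
  DF(L5)={L6,L7}
  DF(L6)={L7}
  DF(L7)=∅

DF(L3) = ["L4", "L5"]

Answer: ["L4", "L5"]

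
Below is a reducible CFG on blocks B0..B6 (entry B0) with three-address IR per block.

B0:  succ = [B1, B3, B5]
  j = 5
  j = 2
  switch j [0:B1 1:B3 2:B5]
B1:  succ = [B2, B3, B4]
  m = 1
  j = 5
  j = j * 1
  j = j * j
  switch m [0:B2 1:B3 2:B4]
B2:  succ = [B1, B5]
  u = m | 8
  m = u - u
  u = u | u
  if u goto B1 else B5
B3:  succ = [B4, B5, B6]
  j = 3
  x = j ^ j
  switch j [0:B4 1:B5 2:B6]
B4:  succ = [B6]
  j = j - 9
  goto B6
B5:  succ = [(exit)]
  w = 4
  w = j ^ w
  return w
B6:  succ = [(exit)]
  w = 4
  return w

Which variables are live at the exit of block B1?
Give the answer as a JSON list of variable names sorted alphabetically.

Answer: ["j", "m"]

Analysis:
Per-block:
  B0: {j} / ∅
  B1: {j,m} / ∅
  B2: {m,u} / {m}
  B3: {j,x} / ∅
  B4: {j} / {j}
  B5: {w} / {j}
  B6: {w} / ∅

Live sets:
  B0 li=∅ lo={j}
  B1 li=∅ lo={j,m}
  B2 li={j,m} lo={j}
  B3 li=∅ lo={j}
  B4 li={j} lo=∅
  B5 li={j} lo=∅
  B6 li=∅ lo=∅

live-out(B1) = ["j", "m"]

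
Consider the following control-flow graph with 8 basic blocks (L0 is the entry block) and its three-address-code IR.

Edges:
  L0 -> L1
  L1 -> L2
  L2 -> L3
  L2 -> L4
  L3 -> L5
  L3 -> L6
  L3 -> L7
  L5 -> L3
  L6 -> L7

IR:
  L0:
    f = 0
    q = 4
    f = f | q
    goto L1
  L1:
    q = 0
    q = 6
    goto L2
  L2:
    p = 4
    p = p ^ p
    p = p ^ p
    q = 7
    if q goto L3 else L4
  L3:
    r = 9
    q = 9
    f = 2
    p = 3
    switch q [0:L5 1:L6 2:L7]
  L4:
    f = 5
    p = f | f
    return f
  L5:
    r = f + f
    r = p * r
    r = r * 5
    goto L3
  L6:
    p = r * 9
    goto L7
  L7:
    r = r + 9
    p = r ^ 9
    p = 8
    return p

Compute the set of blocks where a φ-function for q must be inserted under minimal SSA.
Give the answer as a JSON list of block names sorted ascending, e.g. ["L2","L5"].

Answer: ["L3"]

Analysis:
idom tree: L1←L0 L2←L1 L3←L2 L4←L2 L5←L3 L6←L3 L7←L3
Join-block Dom:
  L3: preds {L2,L5}: {L0,L1,L2} ∩ {L0,L1,L2,L3,L5} = {L0,L1,L2}; idom=L2
  L7: preds {L3,L6}: {L0,L1,L2,L3} ∩ {L0,L1,L2,L3,L6} = {L0,L1,L2,L3}; idom=L3

DF walk-up:
  L3←L2: walk · to L2
  L3←L5: walk L5→L3 to L2
  L7←L3: walk · to L3
  L7←L6: walk L6 to L3
  L0: DF=∅
  L1: DF=∅
  L2: DF=∅
  L3: DF={L3}
  L4: DF=∅
  L5: DF={L3}
  L6: DF={L7}
  L7: DF=∅

φ for q: defs {L0,L1,L2,L3}
  DF⁺ = {L3}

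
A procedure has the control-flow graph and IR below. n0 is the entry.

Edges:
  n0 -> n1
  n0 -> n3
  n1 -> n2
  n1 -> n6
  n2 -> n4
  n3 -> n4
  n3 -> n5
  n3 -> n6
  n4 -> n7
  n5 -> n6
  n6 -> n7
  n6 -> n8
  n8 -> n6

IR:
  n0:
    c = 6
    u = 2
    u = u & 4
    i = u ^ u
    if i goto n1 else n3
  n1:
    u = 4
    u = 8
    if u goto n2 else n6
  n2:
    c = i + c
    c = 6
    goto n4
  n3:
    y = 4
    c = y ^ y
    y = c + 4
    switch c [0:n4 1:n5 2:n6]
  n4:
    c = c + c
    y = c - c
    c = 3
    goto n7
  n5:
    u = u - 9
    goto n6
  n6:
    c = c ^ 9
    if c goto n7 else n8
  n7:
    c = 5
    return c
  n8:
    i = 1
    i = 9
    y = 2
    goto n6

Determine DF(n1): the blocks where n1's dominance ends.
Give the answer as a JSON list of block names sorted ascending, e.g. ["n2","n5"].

Answer: ["n4", "n6"]

Analysis:
idom tree: n1←n0 n2←n1 n3←n0 n4←n0 n5←n3 n6←n0 n7←n0 n8←n6
Dom at joins:
  n4: preds {n2,n3}: {n0,n1,n2} ∩ {n0,n3} = {n0}; idom=n0
  n6: preds {n1,n3,n5,n8}: {n0,n1} ∩ {n0,n3} ∩ {n0,n3,n5} ∩ {n0,n6,n8} = {n0}; idom=n0
  n7: preds {n4,n6}: {n0,n4} ∩ {n0,n6} = {n0}; idom=n0

DF derivation:
  join n4 pred n2: n2→n1 stop@n0
  join n4 pred n3: n3 stop@n0
  join n6 pred n1: n1 stop@n0
  join n6 pred n3: n3 stop@n0
  join n6 pred n5: n5→n3 stop@n0
  join n6 pred n8: n8→n6 stop@n0
  join n7 pred n4: n4 stop@n0
  join n7 pred n6: n6 stop@n0
  n0: DF=∅
  n1: DF={n4,n6}
  n2: DF={n4}
  n3: DF={n4,n6}
  n4: DF={n7}
  n5: DF={n6}
  n6: DF={n6,n7}
  n7: DF=∅
  n8: DF={n6}

DF(n1) = ["n4", "n6"]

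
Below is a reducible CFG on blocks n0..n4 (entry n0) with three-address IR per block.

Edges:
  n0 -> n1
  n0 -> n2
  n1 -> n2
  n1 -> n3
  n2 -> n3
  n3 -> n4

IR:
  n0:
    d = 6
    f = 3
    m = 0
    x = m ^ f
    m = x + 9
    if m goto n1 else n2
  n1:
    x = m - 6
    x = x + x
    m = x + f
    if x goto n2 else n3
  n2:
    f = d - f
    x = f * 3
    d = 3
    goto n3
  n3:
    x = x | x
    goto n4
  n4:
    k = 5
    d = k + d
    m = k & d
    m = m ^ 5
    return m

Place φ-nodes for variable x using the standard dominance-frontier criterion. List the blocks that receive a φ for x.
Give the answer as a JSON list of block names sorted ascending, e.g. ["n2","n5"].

Answer: ["n2", "n3"]

Derivation:
idom tree: n1←n0 n2←n0 n3←n0 n4←n3
Dom at joins:
  n2: preds {n0,n1}: {n0} ∩ {n0,n1} = {n0}; idom=n0
  n3: preds {n1,n2}: {n0,n1} ∩ {n0,n2} = {n0}; idom=n0

Frontier:
  join n2 pred n0: · stop@n0
  join n2 pred n1: n1 stop@n0
  join n3 pred n1: n1 stop@n0
  join n3 pred n2: n2 stop@n0
  n0 → ∅
  n1 → {n2,n3}
  n2 → {n3}
  n3 → ∅
  n4 → ∅

φ for x: defs {n0,n1,n2,n3}
  DF⁺ = {n2,n3}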